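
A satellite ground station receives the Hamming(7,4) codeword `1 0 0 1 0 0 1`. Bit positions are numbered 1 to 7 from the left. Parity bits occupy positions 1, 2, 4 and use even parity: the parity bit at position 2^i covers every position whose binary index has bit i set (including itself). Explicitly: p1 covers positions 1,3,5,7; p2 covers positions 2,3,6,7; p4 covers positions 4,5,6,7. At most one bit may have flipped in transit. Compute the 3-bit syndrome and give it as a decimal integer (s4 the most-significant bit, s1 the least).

2

s1: b1⊕b3⊕b5⊕b7 = 1⊕0⊕0⊕1 = 0
s2: b2⊕b3⊕b6⊕b7 = 0⊕0⊕0⊕1 = 1
s4: b4⊕b5⊕b6⊕b7 = 1⊕0⊕0⊕1 = 0
Syndrome (s4...s1) = 010 → position 2.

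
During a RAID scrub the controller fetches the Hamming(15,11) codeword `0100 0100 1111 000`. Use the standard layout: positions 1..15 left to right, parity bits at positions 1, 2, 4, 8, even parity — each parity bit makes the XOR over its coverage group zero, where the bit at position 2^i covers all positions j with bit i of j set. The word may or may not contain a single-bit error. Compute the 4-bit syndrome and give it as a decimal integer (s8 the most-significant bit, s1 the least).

s1: b1⊕b3⊕b5⊕b7⊕b9⊕b11⊕b13⊕b15 = 0⊕0⊕0⊕0⊕1⊕1⊕0⊕0 = 0
s2: b2⊕b3⊕b6⊕b7⊕b10⊕b11⊕b14⊕b15 = 1⊕0⊕1⊕0⊕1⊕1⊕0⊕0 = 0
s4: b4⊕b5⊕b6⊕b7⊕b12⊕b13⊕b14⊕b15 = 0⊕0⊕1⊕0⊕1⊕0⊕0⊕0 = 0
s8: b8⊕b9⊕b10⊕b11⊕b12⊕b13⊕b14⊕b15 = 0⊕1⊕1⊕1⊕1⊕0⊕0⊕0 = 0
Syndrome (s8...s1) = 0000 → position 0 (no error).

0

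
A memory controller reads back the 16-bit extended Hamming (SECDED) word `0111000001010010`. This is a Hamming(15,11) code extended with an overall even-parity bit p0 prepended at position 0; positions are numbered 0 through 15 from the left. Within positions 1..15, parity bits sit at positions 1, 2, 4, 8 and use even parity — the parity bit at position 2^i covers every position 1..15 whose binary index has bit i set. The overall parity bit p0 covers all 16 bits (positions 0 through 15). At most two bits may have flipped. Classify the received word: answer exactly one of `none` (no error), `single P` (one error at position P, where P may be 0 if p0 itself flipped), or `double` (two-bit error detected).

s1: b1⊕b3⊕b5⊕b7⊕b9⊕b11⊕b13⊕b15 = 1⊕1⊕0⊕0⊕1⊕1⊕0⊕0 = 0
s2: b2⊕b3⊕b6⊕b7⊕b10⊕b11⊕b14⊕b15 = 1⊕1⊕0⊕0⊕0⊕1⊕1⊕0 = 0
s4: b4⊕b5⊕b6⊕b7⊕b12⊕b13⊕b14⊕b15 = 0⊕0⊕0⊕0⊕0⊕0⊕1⊕0 = 1
s8: b8⊕b9⊕b10⊕b11⊕b12⊕b13⊕b14⊕b15 = 0⊕1⊕0⊕1⊕0⊕0⊕1⊕0 = 1
Syndrome (s8...s1) = 1100 → position 12.
Overall parity (XOR of all 16 bits, including p0): 0⊕1⊕1⊕1⊕0⊕0⊕0⊕0⊕0⊕1⊕0⊕1⊕0⊕0⊕1⊕0 = 0
Overall=0, syndrome position=12 → double-bit error detected (uncorrectable).

double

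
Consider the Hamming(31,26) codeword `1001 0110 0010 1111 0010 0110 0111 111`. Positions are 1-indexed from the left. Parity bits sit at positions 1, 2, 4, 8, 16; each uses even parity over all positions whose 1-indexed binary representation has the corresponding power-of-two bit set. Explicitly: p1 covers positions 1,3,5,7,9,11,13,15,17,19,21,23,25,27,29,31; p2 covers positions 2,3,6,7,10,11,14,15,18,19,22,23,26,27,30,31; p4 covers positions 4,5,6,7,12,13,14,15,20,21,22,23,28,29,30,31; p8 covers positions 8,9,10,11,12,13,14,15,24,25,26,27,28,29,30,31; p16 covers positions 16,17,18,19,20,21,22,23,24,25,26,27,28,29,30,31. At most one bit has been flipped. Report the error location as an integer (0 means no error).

s1: b1⊕b3⊕b5⊕b7⊕b9⊕b11⊕b13⊕b15⊕b17⊕b19⊕b21⊕b23⊕b25⊕b27⊕b29⊕b31 = 1⊕0⊕0⊕1⊕0⊕1⊕1⊕1⊕0⊕1⊕0⊕1⊕0⊕1⊕1⊕1 = 0
s2: b2⊕b3⊕b6⊕b7⊕b10⊕b11⊕b14⊕b15⊕b18⊕b19⊕b22⊕b23⊕b26⊕b27⊕b30⊕b31 = 0⊕0⊕1⊕1⊕0⊕1⊕1⊕1⊕0⊕1⊕1⊕1⊕1⊕1⊕1⊕1 = 0
s4: b4⊕b5⊕b6⊕b7⊕b12⊕b13⊕b14⊕b15⊕b20⊕b21⊕b22⊕b23⊕b28⊕b29⊕b30⊕b31 = 1⊕0⊕1⊕1⊕0⊕1⊕1⊕1⊕0⊕0⊕1⊕1⊕1⊕1⊕1⊕1 = 0
s8: b8⊕b9⊕b10⊕b11⊕b12⊕b13⊕b14⊕b15⊕b24⊕b25⊕b26⊕b27⊕b28⊕b29⊕b30⊕b31 = 0⊕0⊕0⊕1⊕0⊕1⊕1⊕1⊕0⊕0⊕1⊕1⊕1⊕1⊕1⊕1 = 0
s16: b16⊕b17⊕b18⊕b19⊕b20⊕b21⊕b22⊕b23⊕b24⊕b25⊕b26⊕b27⊕b28⊕b29⊕b30⊕b31 = 1⊕0⊕0⊕1⊕0⊕0⊕1⊕1⊕0⊕0⊕1⊕1⊕1⊕1⊕1⊕1 = 0
Syndrome (s16...s1) = 00000 → position 0 (no error).

0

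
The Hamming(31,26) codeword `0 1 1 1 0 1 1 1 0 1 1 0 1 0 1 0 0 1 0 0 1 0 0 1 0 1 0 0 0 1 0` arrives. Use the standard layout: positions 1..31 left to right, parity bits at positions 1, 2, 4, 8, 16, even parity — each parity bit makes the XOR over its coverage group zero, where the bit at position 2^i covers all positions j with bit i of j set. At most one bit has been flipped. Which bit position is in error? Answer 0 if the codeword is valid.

s1: b1⊕b3⊕b5⊕b7⊕b9⊕b11⊕b13⊕b15⊕b17⊕b19⊕b21⊕b23⊕b25⊕b27⊕b29⊕b31 = 0⊕1⊕0⊕1⊕0⊕1⊕1⊕1⊕0⊕0⊕1⊕0⊕0⊕0⊕0⊕0 = 0
s2: b2⊕b3⊕b6⊕b7⊕b10⊕b11⊕b14⊕b15⊕b18⊕b19⊕b22⊕b23⊕b26⊕b27⊕b30⊕b31 = 1⊕1⊕1⊕1⊕1⊕1⊕0⊕1⊕1⊕0⊕0⊕0⊕1⊕0⊕1⊕0 = 0
s4: b4⊕b5⊕b6⊕b7⊕b12⊕b13⊕b14⊕b15⊕b20⊕b21⊕b22⊕b23⊕b28⊕b29⊕b30⊕b31 = 1⊕0⊕1⊕1⊕0⊕1⊕0⊕1⊕0⊕1⊕0⊕0⊕0⊕0⊕1⊕0 = 1
s8: b8⊕b9⊕b10⊕b11⊕b12⊕b13⊕b14⊕b15⊕b24⊕b25⊕b26⊕b27⊕b28⊕b29⊕b30⊕b31 = 1⊕0⊕1⊕1⊕0⊕1⊕0⊕1⊕1⊕0⊕1⊕0⊕0⊕0⊕1⊕0 = 0
s16: b16⊕b17⊕b18⊕b19⊕b20⊕b21⊕b22⊕b23⊕b24⊕b25⊕b26⊕b27⊕b28⊕b29⊕b30⊕b31 = 0⊕0⊕1⊕0⊕0⊕1⊕0⊕0⊕1⊕0⊕1⊕0⊕0⊕0⊕1⊕0 = 1
Syndrome (s16...s1) = 10100 → position 20.

20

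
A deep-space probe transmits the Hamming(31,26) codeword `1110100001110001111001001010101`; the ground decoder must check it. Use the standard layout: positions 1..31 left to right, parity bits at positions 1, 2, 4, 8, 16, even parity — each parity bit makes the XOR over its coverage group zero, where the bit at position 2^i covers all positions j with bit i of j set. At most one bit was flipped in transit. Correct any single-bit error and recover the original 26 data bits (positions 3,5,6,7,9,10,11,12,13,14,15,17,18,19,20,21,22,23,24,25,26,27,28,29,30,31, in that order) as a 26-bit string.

11000111000111001001010111

s1: b1⊕b3⊕b5⊕b7⊕b9⊕b11⊕b13⊕b15⊕b17⊕b19⊕b21⊕b23⊕b25⊕b27⊕b29⊕b31 = 1⊕1⊕1⊕0⊕0⊕1⊕0⊕0⊕1⊕1⊕0⊕0⊕1⊕1⊕1⊕1 = 0
s2: b2⊕b3⊕b6⊕b7⊕b10⊕b11⊕b14⊕b15⊕b18⊕b19⊕b22⊕b23⊕b26⊕b27⊕b30⊕b31 = 1⊕1⊕0⊕0⊕1⊕1⊕0⊕0⊕1⊕1⊕1⊕0⊕0⊕1⊕0⊕1 = 1
s4: b4⊕b5⊕b6⊕b7⊕b12⊕b13⊕b14⊕b15⊕b20⊕b21⊕b22⊕b23⊕b28⊕b29⊕b30⊕b31 = 0⊕1⊕0⊕0⊕1⊕0⊕0⊕0⊕0⊕0⊕1⊕0⊕0⊕1⊕0⊕1 = 1
s8: b8⊕b9⊕b10⊕b11⊕b12⊕b13⊕b14⊕b15⊕b24⊕b25⊕b26⊕b27⊕b28⊕b29⊕b30⊕b31 = 0⊕0⊕1⊕1⊕1⊕0⊕0⊕0⊕0⊕1⊕0⊕1⊕0⊕1⊕0⊕1 = 1
s16: b16⊕b17⊕b18⊕b19⊕b20⊕b21⊕b22⊕b23⊕b24⊕b25⊕b26⊕b27⊕b28⊕b29⊕b30⊕b31 = 1⊕1⊕1⊕1⊕0⊕0⊕1⊕0⊕0⊕1⊕0⊕1⊕0⊕1⊕0⊕1 = 1
Syndrome (s16...s1) = 11110 → position 30.
Flip bit 30: corrected codeword = 1110100001110001111001001010111
Data bits at positions 3,5,6,7,9,10,11,12,13,14,15,17,18,19,20,21,22,23,24,25,26,27,28,29,30,31: 11000111000111001001010111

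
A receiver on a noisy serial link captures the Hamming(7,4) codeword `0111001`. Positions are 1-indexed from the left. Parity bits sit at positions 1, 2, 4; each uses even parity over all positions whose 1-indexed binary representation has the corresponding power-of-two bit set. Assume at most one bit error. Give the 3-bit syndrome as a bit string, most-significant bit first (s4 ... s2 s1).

010

s1: b1⊕b3⊕b5⊕b7 = 0⊕1⊕0⊕1 = 0
s2: b2⊕b3⊕b6⊕b7 = 1⊕1⊕0⊕1 = 1
s4: b4⊕b5⊕b6⊕b7 = 1⊕0⊕0⊕1 = 0
Syndrome (s4...s1) = 010 → position 2.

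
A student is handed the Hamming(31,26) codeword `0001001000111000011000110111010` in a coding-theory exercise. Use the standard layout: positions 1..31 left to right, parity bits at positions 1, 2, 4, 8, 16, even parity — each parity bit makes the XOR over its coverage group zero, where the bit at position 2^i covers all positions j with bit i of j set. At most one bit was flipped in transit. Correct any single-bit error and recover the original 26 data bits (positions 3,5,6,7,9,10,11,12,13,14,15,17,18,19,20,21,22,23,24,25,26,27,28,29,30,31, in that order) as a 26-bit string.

00010011100011000110111010

s1: b1⊕b3⊕b5⊕b7⊕b9⊕b11⊕b13⊕b15⊕b17⊕b19⊕b21⊕b23⊕b25⊕b27⊕b29⊕b31 = 0⊕0⊕0⊕1⊕0⊕1⊕1⊕0⊕0⊕1⊕0⊕1⊕0⊕1⊕0⊕0 = 0
s2: b2⊕b3⊕b6⊕b7⊕b10⊕b11⊕b14⊕b15⊕b18⊕b19⊕b22⊕b23⊕b26⊕b27⊕b30⊕b31 = 0⊕0⊕0⊕1⊕0⊕1⊕0⊕0⊕1⊕1⊕0⊕1⊕1⊕1⊕1⊕0 = 0
s4: b4⊕b5⊕b6⊕b7⊕b12⊕b13⊕b14⊕b15⊕b20⊕b21⊕b22⊕b23⊕b28⊕b29⊕b30⊕b31 = 1⊕0⊕0⊕1⊕1⊕1⊕0⊕0⊕0⊕0⊕0⊕1⊕1⊕0⊕1⊕0 = 1
s8: b8⊕b9⊕b10⊕b11⊕b12⊕b13⊕b14⊕b15⊕b24⊕b25⊕b26⊕b27⊕b28⊕b29⊕b30⊕b31 = 0⊕0⊕0⊕1⊕1⊕1⊕0⊕0⊕1⊕0⊕1⊕1⊕1⊕0⊕1⊕0 = 0
s16: b16⊕b17⊕b18⊕b19⊕b20⊕b21⊕b22⊕b23⊕b24⊕b25⊕b26⊕b27⊕b28⊕b29⊕b30⊕b31 = 0⊕0⊕1⊕1⊕0⊕0⊕0⊕1⊕1⊕0⊕1⊕1⊕1⊕0⊕1⊕0 = 0
Syndrome (s16...s1) = 00100 → position 4.
Flip bit 4: corrected codeword = 0000001000111000011000110111010
Data bits at positions 3,5,6,7,9,10,11,12,13,14,15,17,18,19,20,21,22,23,24,25,26,27,28,29,30,31: 00010011100011000110111010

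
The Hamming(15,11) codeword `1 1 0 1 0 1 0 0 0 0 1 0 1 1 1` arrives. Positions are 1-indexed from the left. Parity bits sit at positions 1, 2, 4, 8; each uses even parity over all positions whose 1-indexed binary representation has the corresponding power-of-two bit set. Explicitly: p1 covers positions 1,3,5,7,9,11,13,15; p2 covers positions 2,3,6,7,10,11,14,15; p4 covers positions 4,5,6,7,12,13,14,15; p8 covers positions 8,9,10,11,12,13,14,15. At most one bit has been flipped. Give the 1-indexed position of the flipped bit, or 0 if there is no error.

s1: b1⊕b3⊕b5⊕b7⊕b9⊕b11⊕b13⊕b15 = 1⊕0⊕0⊕0⊕0⊕1⊕1⊕1 = 0
s2: b2⊕b3⊕b6⊕b7⊕b10⊕b11⊕b14⊕b15 = 1⊕0⊕1⊕0⊕0⊕1⊕1⊕1 = 1
s4: b4⊕b5⊕b6⊕b7⊕b12⊕b13⊕b14⊕b15 = 1⊕0⊕1⊕0⊕0⊕1⊕1⊕1 = 1
s8: b8⊕b9⊕b10⊕b11⊕b12⊕b13⊕b14⊕b15 = 0⊕0⊕0⊕1⊕0⊕1⊕1⊕1 = 0
Syndrome (s8...s1) = 0110 → position 6.

6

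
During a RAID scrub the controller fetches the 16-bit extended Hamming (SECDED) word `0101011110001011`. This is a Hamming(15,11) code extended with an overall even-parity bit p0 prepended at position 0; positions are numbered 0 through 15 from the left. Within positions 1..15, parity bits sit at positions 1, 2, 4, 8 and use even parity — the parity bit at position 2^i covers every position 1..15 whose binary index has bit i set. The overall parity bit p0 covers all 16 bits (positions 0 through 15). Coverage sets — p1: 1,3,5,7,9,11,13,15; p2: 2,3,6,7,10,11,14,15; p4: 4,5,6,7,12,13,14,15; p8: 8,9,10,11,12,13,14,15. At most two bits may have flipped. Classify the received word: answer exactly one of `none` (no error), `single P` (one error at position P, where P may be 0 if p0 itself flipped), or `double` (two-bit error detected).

s1: b1⊕b3⊕b5⊕b7⊕b9⊕b11⊕b13⊕b15 = 1⊕1⊕1⊕1⊕0⊕0⊕0⊕1 = 1
s2: b2⊕b3⊕b6⊕b7⊕b10⊕b11⊕b14⊕b15 = 0⊕1⊕1⊕1⊕0⊕0⊕1⊕1 = 1
s4: b4⊕b5⊕b6⊕b7⊕b12⊕b13⊕b14⊕b15 = 0⊕1⊕1⊕1⊕1⊕0⊕1⊕1 = 0
s8: b8⊕b9⊕b10⊕b11⊕b12⊕b13⊕b14⊕b15 = 1⊕0⊕0⊕0⊕1⊕0⊕1⊕1 = 0
Syndrome (s8...s1) = 0011 → position 3.
Overall parity (XOR of all 16 bits, including p0): 0⊕1⊕0⊕1⊕0⊕1⊕1⊕1⊕1⊕0⊕0⊕0⊕1⊕0⊕1⊕1 = 1
Overall=1, syndrome position=3 → single-bit error at position 3.

single 3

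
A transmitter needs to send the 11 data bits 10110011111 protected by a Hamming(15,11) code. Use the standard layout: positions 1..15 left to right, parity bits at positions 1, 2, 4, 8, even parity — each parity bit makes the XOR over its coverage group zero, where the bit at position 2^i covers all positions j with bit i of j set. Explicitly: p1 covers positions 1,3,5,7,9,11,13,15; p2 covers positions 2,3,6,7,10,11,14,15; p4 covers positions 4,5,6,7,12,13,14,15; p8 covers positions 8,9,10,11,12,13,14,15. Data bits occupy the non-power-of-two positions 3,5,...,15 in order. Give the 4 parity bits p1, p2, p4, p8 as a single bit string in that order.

Place data bits at non-power-of-two positions: b3=1, b5=0, b6=1, b7=1, b9=0, b10=0, b11=1, b12=1, b13=1, b14=1, b15=1.
p1 = XOR of data positions {3,5,7,9,11,13,15} = 1⊕0⊕1⊕0⊕1⊕1⊕1 = 1
p2 = XOR of data positions {3,6,7,10,11,14,15} = 1⊕1⊕1⊕0⊕1⊕1⊕1 = 0
p4 = XOR of data positions {5,6,7,12,13,14,15} = 0⊕1⊕1⊕1⊕1⊕1⊕1 = 0
p8 = XOR of data positions {9,10,11,12,13,14,15} = 0⊕0⊕1⊕1⊕1⊕1⊕1 = 1
Parity bits p1,p2,p4,p8 = 1001

1001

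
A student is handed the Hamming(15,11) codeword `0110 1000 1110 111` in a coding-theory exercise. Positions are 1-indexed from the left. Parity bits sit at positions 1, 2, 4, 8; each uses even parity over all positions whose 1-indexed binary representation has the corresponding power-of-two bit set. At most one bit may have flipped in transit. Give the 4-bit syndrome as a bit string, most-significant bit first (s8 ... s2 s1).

s1: b1⊕b3⊕b5⊕b7⊕b9⊕b11⊕b13⊕b15 = 0⊕1⊕1⊕0⊕1⊕1⊕1⊕1 = 0
s2: b2⊕b3⊕b6⊕b7⊕b10⊕b11⊕b14⊕b15 = 1⊕1⊕0⊕0⊕1⊕1⊕1⊕1 = 0
s4: b4⊕b5⊕b6⊕b7⊕b12⊕b13⊕b14⊕b15 = 0⊕1⊕0⊕0⊕0⊕1⊕1⊕1 = 0
s8: b8⊕b9⊕b10⊕b11⊕b12⊕b13⊕b14⊕b15 = 0⊕1⊕1⊕1⊕0⊕1⊕1⊕1 = 0
Syndrome (s8...s1) = 0000 → position 0 (no error).

0000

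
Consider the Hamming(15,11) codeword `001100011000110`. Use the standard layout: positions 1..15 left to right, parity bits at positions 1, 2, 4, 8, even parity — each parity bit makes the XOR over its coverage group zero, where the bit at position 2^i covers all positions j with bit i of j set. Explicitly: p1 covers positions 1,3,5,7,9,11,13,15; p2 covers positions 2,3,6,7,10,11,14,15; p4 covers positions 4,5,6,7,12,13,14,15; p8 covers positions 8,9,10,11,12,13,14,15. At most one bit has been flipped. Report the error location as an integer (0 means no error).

s1: b1⊕b3⊕b5⊕b7⊕b9⊕b11⊕b13⊕b15 = 0⊕1⊕0⊕0⊕1⊕0⊕1⊕0 = 1
s2: b2⊕b3⊕b6⊕b7⊕b10⊕b11⊕b14⊕b15 = 0⊕1⊕0⊕0⊕0⊕0⊕1⊕0 = 0
s4: b4⊕b5⊕b6⊕b7⊕b12⊕b13⊕b14⊕b15 = 1⊕0⊕0⊕0⊕0⊕1⊕1⊕0 = 1
s8: b8⊕b9⊕b10⊕b11⊕b12⊕b13⊕b14⊕b15 = 1⊕1⊕0⊕0⊕0⊕1⊕1⊕0 = 0
Syndrome (s8...s1) = 0101 → position 5.

5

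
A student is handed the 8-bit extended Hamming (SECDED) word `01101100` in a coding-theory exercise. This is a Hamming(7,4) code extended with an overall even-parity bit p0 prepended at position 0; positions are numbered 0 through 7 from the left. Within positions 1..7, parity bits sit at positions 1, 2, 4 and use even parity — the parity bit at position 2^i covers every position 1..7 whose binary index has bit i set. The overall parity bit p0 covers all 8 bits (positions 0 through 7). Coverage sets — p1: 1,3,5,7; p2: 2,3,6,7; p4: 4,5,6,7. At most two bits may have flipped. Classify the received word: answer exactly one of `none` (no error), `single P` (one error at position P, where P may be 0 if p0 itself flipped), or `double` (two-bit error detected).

s1: b1⊕b3⊕b5⊕b7 = 1⊕0⊕1⊕0 = 0
s2: b2⊕b3⊕b6⊕b7 = 1⊕0⊕0⊕0 = 1
s4: b4⊕b5⊕b6⊕b7 = 1⊕1⊕0⊕0 = 0
Syndrome (s4...s1) = 010 → position 2.
Overall parity (XOR of all 8 bits, including p0): 0⊕1⊕1⊕0⊕1⊕1⊕0⊕0 = 0
Overall=0, syndrome position=2 → double-bit error detected (uncorrectable).

double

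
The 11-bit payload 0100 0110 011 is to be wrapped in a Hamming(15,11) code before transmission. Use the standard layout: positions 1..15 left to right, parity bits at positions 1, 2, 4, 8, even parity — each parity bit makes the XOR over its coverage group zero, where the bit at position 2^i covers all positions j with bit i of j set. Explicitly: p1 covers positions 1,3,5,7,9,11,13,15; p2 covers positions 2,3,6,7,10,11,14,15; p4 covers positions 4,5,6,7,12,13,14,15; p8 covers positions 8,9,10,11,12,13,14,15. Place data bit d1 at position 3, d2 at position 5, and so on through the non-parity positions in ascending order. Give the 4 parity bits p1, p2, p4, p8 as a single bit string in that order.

1010

Place data bits at non-power-of-two positions: b3=0, b5=1, b6=0, b7=0, b9=0, b10=1, b11=1, b12=0, b13=0, b14=1, b15=1.
p1 = XOR of data positions {3,5,7,9,11,13,15} = 0⊕1⊕0⊕0⊕1⊕0⊕1 = 1
p2 = XOR of data positions {3,6,7,10,11,14,15} = 0⊕0⊕0⊕1⊕1⊕1⊕1 = 0
p4 = XOR of data positions {5,6,7,12,13,14,15} = 1⊕0⊕0⊕0⊕0⊕1⊕1 = 1
p8 = XOR of data positions {9,10,11,12,13,14,15} = 0⊕1⊕1⊕0⊕0⊕1⊕1 = 0
Parity bits p1,p2,p4,p8 = 1010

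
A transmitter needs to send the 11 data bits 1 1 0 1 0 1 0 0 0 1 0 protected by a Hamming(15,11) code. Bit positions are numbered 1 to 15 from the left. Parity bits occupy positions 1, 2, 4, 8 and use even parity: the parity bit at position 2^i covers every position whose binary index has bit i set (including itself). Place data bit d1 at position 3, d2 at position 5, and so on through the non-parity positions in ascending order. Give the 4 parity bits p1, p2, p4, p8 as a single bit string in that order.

Place data bits at non-power-of-two positions: b3=1, b5=1, b6=0, b7=1, b9=0, b10=1, b11=0, b12=0, b13=0, b14=1, b15=0.
p1 = XOR of data positions {3,5,7,9,11,13,15} = 1⊕1⊕1⊕0⊕0⊕0⊕0 = 1
p2 = XOR of data positions {3,6,7,10,11,14,15} = 1⊕0⊕1⊕1⊕0⊕1⊕0 = 0
p4 = XOR of data positions {5,6,7,12,13,14,15} = 1⊕0⊕1⊕0⊕0⊕1⊕0 = 1
p8 = XOR of data positions {9,10,11,12,13,14,15} = 0⊕1⊕0⊕0⊕0⊕1⊕0 = 0
Parity bits p1,p2,p4,p8 = 1010

1010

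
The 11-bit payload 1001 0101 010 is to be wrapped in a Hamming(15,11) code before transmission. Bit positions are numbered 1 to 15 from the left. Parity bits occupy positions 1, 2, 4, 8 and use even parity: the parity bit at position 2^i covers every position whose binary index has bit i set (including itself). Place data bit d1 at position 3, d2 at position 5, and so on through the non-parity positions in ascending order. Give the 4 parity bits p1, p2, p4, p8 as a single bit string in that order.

0011

Place data bits at non-power-of-two positions: b3=1, b5=0, b6=0, b7=1, b9=0, b10=1, b11=0, b12=1, b13=0, b14=1, b15=0.
p1 = XOR of data positions {3,5,7,9,11,13,15} = 1⊕0⊕1⊕0⊕0⊕0⊕0 = 0
p2 = XOR of data positions {3,6,7,10,11,14,15} = 1⊕0⊕1⊕1⊕0⊕1⊕0 = 0
p4 = XOR of data positions {5,6,7,12,13,14,15} = 0⊕0⊕1⊕1⊕0⊕1⊕0 = 1
p8 = XOR of data positions {9,10,11,12,13,14,15} = 0⊕1⊕0⊕1⊕0⊕1⊕0 = 1
Parity bits p1,p2,p4,p8 = 0011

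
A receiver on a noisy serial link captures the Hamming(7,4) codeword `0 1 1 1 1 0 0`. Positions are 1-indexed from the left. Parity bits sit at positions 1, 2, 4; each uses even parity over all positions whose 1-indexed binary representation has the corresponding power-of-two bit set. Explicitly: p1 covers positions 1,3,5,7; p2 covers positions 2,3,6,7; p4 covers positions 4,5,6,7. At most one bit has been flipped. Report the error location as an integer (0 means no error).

s1: b1⊕b3⊕b5⊕b7 = 0⊕1⊕1⊕0 = 0
s2: b2⊕b3⊕b6⊕b7 = 1⊕1⊕0⊕0 = 0
s4: b4⊕b5⊕b6⊕b7 = 1⊕1⊕0⊕0 = 0
Syndrome (s4...s1) = 000 → position 0 (no error).

0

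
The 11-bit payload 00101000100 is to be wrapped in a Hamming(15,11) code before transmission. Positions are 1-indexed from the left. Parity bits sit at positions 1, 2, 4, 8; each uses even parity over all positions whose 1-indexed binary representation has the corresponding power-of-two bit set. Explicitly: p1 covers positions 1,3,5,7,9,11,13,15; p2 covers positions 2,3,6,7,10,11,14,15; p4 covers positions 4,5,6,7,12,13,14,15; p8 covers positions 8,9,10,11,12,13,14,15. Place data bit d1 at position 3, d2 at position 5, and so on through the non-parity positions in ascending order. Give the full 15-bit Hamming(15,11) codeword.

010001001000100

Place data bits at non-power-of-two positions: b3=0, b5=0, b6=1, b7=0, b9=1, b10=0, b11=0, b12=0, b13=1, b14=0, b15=0.
p1 = XOR of data positions {3,5,7,9,11,13,15} = 0⊕0⊕0⊕1⊕0⊕1⊕0 = 0
p2 = XOR of data positions {3,6,7,10,11,14,15} = 0⊕1⊕0⊕0⊕0⊕0⊕0 = 1
p4 = XOR of data positions {5,6,7,12,13,14,15} = 0⊕1⊕0⊕0⊕1⊕0⊕0 = 0
p8 = XOR of data positions {9,10,11,12,13,14,15} = 1⊕0⊕0⊕0⊕1⊕0⊕0 = 0
Codeword b1..b15 = 010001001000100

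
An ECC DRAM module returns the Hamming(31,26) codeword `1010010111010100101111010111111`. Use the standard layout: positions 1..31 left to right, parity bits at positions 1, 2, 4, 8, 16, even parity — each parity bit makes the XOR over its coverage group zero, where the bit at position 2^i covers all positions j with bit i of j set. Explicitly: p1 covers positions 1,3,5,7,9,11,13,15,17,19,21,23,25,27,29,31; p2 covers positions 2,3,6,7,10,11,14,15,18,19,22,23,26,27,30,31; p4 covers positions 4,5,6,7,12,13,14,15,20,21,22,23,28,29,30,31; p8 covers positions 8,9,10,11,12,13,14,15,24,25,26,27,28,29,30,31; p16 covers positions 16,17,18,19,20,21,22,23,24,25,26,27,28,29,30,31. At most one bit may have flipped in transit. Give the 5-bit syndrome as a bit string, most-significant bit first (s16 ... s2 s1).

s1: b1⊕b3⊕b5⊕b7⊕b9⊕b11⊕b13⊕b15⊕b17⊕b19⊕b21⊕b23⊕b25⊕b27⊕b29⊕b31 = 1⊕1⊕0⊕0⊕1⊕0⊕0⊕0⊕1⊕1⊕1⊕0⊕0⊕1⊕1⊕1 = 1
s2: b2⊕b3⊕b6⊕b7⊕b10⊕b11⊕b14⊕b15⊕b18⊕b19⊕b22⊕b23⊕b26⊕b27⊕b30⊕b31 = 0⊕1⊕1⊕0⊕1⊕0⊕1⊕0⊕0⊕1⊕1⊕0⊕1⊕1⊕1⊕1 = 0
s4: b4⊕b5⊕b6⊕b7⊕b12⊕b13⊕b14⊕b15⊕b20⊕b21⊕b22⊕b23⊕b28⊕b29⊕b30⊕b31 = 0⊕0⊕1⊕0⊕1⊕0⊕1⊕0⊕1⊕1⊕1⊕0⊕1⊕1⊕1⊕1 = 0
s8: b8⊕b9⊕b10⊕b11⊕b12⊕b13⊕b14⊕b15⊕b24⊕b25⊕b26⊕b27⊕b28⊕b29⊕b30⊕b31 = 1⊕1⊕1⊕0⊕1⊕0⊕1⊕0⊕1⊕0⊕1⊕1⊕1⊕1⊕1⊕1 = 0
s16: b16⊕b17⊕b18⊕b19⊕b20⊕b21⊕b22⊕b23⊕b24⊕b25⊕b26⊕b27⊕b28⊕b29⊕b30⊕b31 = 0⊕1⊕0⊕1⊕1⊕1⊕1⊕0⊕1⊕0⊕1⊕1⊕1⊕1⊕1⊕1 = 0
Syndrome (s16...s1) = 00001 → position 1.

00001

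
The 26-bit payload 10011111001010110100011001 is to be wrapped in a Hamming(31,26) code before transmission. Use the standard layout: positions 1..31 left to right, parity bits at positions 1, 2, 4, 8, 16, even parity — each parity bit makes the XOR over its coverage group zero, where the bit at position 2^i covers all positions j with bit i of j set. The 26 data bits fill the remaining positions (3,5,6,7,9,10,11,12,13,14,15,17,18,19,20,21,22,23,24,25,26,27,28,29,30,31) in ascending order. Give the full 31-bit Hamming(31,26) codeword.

Place data bits at non-power-of-two positions: b3=1, b5=0, b6=0, b7=1, b9=1, b10=1, b11=1, b12=1, b13=0, b14=0, b15=1, b17=0, b18=1, b19=0, b20=1, b21=1, b22=0, b23=1, b24=0, b25=0, b26=0, b27=1, b28=1, b29=0, b30=0, b31=1.
p1 = XOR of data positions {3,5,7,9,11,13,15,17,19,21,23,25,27,29,31} = 1⊕0⊕1⊕1⊕1⊕0⊕1⊕0⊕0⊕1⊕1⊕0⊕1⊕0⊕1 = 1
p2 = XOR of data positions {3,6,7,10,11,14,15,18,19,22,23,26,27,30,31} = 1⊕0⊕1⊕1⊕1⊕0⊕1⊕1⊕0⊕0⊕1⊕0⊕1⊕0⊕1 = 1
p4 = XOR of data positions {5,6,7,12,13,14,15,20,21,22,23,28,29,30,31} = 0⊕0⊕1⊕1⊕0⊕0⊕1⊕1⊕1⊕0⊕1⊕1⊕0⊕0⊕1 = 0
p8 = XOR of data positions {9,10,11,12,13,14,15,24,25,26,27,28,29,30,31} = 1⊕1⊕1⊕1⊕0⊕0⊕1⊕0⊕0⊕0⊕1⊕1⊕0⊕0⊕1 = 0
p16 = XOR of data positions {17,18,19,20,21,22,23,24,25,26,27,28,29,30,31} = 0⊕1⊕0⊕1⊕1⊕0⊕1⊕0⊕0⊕0⊕1⊕1⊕0⊕0⊕1 = 1
Codeword b1..b31 = 1110001011110011010110100011001

1110001011110011010110100011001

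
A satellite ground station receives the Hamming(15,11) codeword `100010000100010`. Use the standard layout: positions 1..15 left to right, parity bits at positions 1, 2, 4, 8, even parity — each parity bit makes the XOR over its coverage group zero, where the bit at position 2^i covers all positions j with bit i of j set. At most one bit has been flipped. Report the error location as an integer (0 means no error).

0

s1: b1⊕b3⊕b5⊕b7⊕b9⊕b11⊕b13⊕b15 = 1⊕0⊕1⊕0⊕0⊕0⊕0⊕0 = 0
s2: b2⊕b3⊕b6⊕b7⊕b10⊕b11⊕b14⊕b15 = 0⊕0⊕0⊕0⊕1⊕0⊕1⊕0 = 0
s4: b4⊕b5⊕b6⊕b7⊕b12⊕b13⊕b14⊕b15 = 0⊕1⊕0⊕0⊕0⊕0⊕1⊕0 = 0
s8: b8⊕b9⊕b10⊕b11⊕b12⊕b13⊕b14⊕b15 = 0⊕0⊕1⊕0⊕0⊕0⊕1⊕0 = 0
Syndrome (s8...s1) = 0000 → position 0 (no error).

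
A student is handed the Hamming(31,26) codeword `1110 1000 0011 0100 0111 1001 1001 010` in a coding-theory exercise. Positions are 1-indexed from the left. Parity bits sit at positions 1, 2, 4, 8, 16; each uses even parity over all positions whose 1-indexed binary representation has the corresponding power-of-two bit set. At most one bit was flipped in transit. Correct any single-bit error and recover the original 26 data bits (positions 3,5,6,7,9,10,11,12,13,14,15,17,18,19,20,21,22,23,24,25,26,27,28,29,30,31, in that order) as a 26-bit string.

11000011011011110011001010

s1: b1⊕b3⊕b5⊕b7⊕b9⊕b11⊕b13⊕b15⊕b17⊕b19⊕b21⊕b23⊕b25⊕b27⊕b29⊕b31 = 1⊕1⊕1⊕0⊕0⊕1⊕0⊕0⊕0⊕1⊕1⊕0⊕1⊕0⊕0⊕0 = 1
s2: b2⊕b3⊕b6⊕b7⊕b10⊕b11⊕b14⊕b15⊕b18⊕b19⊕b22⊕b23⊕b26⊕b27⊕b30⊕b31 = 1⊕1⊕0⊕0⊕0⊕1⊕1⊕0⊕1⊕1⊕0⊕0⊕0⊕0⊕1⊕0 = 1
s4: b4⊕b5⊕b6⊕b7⊕b12⊕b13⊕b14⊕b15⊕b20⊕b21⊕b22⊕b23⊕b28⊕b29⊕b30⊕b31 = 0⊕1⊕0⊕0⊕1⊕0⊕1⊕0⊕1⊕1⊕0⊕0⊕1⊕0⊕1⊕0 = 1
s8: b8⊕b9⊕b10⊕b11⊕b12⊕b13⊕b14⊕b15⊕b24⊕b25⊕b26⊕b27⊕b28⊕b29⊕b30⊕b31 = 0⊕0⊕0⊕1⊕1⊕0⊕1⊕0⊕1⊕1⊕0⊕0⊕1⊕0⊕1⊕0 = 1
s16: b16⊕b17⊕b18⊕b19⊕b20⊕b21⊕b22⊕b23⊕b24⊕b25⊕b26⊕b27⊕b28⊕b29⊕b30⊕b31 = 0⊕0⊕1⊕1⊕1⊕1⊕0⊕0⊕1⊕1⊕0⊕0⊕1⊕0⊕1⊕0 = 0
Syndrome (s16...s1) = 01111 → position 15.
Flip bit 15: corrected codeword = 1110100000110110011110011001010
Data bits at positions 3,5,6,7,9,10,11,12,13,14,15,17,18,19,20,21,22,23,24,25,26,27,28,29,30,31: 11000011011011110011001010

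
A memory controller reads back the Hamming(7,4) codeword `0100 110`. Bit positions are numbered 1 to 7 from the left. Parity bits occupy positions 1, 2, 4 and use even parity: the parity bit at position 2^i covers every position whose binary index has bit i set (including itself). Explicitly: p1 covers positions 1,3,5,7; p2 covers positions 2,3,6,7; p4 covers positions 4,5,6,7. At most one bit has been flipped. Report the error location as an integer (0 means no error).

1

s1: b1⊕b3⊕b5⊕b7 = 0⊕0⊕1⊕0 = 1
s2: b2⊕b3⊕b6⊕b7 = 1⊕0⊕1⊕0 = 0
s4: b4⊕b5⊕b6⊕b7 = 0⊕1⊕1⊕0 = 0
Syndrome (s4...s1) = 001 → position 1.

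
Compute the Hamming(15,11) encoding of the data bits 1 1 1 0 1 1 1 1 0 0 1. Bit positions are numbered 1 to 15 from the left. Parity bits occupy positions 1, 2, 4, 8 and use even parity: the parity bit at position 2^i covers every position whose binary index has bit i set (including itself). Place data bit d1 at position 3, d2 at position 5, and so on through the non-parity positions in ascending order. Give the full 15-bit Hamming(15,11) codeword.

111011011111001

Place data bits at non-power-of-two positions: b3=1, b5=1, b6=1, b7=0, b9=1, b10=1, b11=1, b12=1, b13=0, b14=0, b15=1.
p1 = XOR of data positions {3,5,7,9,11,13,15} = 1⊕1⊕0⊕1⊕1⊕0⊕1 = 1
p2 = XOR of data positions {3,6,7,10,11,14,15} = 1⊕1⊕0⊕1⊕1⊕0⊕1 = 1
p4 = XOR of data positions {5,6,7,12,13,14,15} = 1⊕1⊕0⊕1⊕0⊕0⊕1 = 0
p8 = XOR of data positions {9,10,11,12,13,14,15} = 1⊕1⊕1⊕1⊕0⊕0⊕1 = 1
Codeword b1..b15 = 111011011111001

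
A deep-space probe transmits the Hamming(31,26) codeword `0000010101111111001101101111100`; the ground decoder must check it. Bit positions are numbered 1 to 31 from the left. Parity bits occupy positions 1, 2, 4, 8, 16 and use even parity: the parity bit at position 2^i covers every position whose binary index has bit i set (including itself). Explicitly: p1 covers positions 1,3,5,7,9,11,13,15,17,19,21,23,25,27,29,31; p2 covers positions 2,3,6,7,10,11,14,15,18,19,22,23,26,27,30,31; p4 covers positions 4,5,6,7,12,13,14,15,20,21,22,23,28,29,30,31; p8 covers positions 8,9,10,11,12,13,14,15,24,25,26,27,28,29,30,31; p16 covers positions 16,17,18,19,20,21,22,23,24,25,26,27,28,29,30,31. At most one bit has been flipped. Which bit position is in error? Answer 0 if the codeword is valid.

0

s1: b1⊕b3⊕b5⊕b7⊕b9⊕b11⊕b13⊕b15⊕b17⊕b19⊕b21⊕b23⊕b25⊕b27⊕b29⊕b31 = 0⊕0⊕0⊕0⊕0⊕1⊕1⊕1⊕0⊕1⊕0⊕1⊕1⊕1⊕1⊕0 = 0
s2: b2⊕b3⊕b6⊕b7⊕b10⊕b11⊕b14⊕b15⊕b18⊕b19⊕b22⊕b23⊕b26⊕b27⊕b30⊕b31 = 0⊕0⊕1⊕0⊕1⊕1⊕1⊕1⊕0⊕1⊕1⊕1⊕1⊕1⊕0⊕0 = 0
s4: b4⊕b5⊕b6⊕b7⊕b12⊕b13⊕b14⊕b15⊕b20⊕b21⊕b22⊕b23⊕b28⊕b29⊕b30⊕b31 = 0⊕0⊕1⊕0⊕1⊕1⊕1⊕1⊕1⊕0⊕1⊕1⊕1⊕1⊕0⊕0 = 0
s8: b8⊕b9⊕b10⊕b11⊕b12⊕b13⊕b14⊕b15⊕b24⊕b25⊕b26⊕b27⊕b28⊕b29⊕b30⊕b31 = 1⊕0⊕1⊕1⊕1⊕1⊕1⊕1⊕0⊕1⊕1⊕1⊕1⊕1⊕0⊕0 = 0
s16: b16⊕b17⊕b18⊕b19⊕b20⊕b21⊕b22⊕b23⊕b24⊕b25⊕b26⊕b27⊕b28⊕b29⊕b30⊕b31 = 1⊕0⊕0⊕1⊕1⊕0⊕1⊕1⊕0⊕1⊕1⊕1⊕1⊕1⊕0⊕0 = 0
Syndrome (s16...s1) = 00000 → position 0 (no error).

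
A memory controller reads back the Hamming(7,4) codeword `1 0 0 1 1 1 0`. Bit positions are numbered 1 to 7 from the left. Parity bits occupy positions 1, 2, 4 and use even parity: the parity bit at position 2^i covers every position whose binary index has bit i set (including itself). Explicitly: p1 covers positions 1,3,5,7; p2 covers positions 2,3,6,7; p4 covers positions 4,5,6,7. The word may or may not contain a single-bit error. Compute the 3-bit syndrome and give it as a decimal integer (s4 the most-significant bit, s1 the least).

s1: b1⊕b3⊕b5⊕b7 = 1⊕0⊕1⊕0 = 0
s2: b2⊕b3⊕b6⊕b7 = 0⊕0⊕1⊕0 = 1
s4: b4⊕b5⊕b6⊕b7 = 1⊕1⊕1⊕0 = 1
Syndrome (s4...s1) = 110 → position 6.

6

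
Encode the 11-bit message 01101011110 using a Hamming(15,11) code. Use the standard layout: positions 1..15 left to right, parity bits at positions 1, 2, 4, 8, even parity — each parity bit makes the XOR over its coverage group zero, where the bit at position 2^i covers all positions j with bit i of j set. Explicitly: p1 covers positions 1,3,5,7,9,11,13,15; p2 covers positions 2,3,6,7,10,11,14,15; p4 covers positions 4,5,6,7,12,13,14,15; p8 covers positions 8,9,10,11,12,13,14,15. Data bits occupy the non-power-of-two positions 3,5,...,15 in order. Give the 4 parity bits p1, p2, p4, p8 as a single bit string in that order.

Place data bits at non-power-of-two positions: b3=0, b5=1, b6=1, b7=0, b9=1, b10=0, b11=1, b12=1, b13=1, b14=1, b15=0.
p1 = XOR of data positions {3,5,7,9,11,13,15} = 0⊕1⊕0⊕1⊕1⊕1⊕0 = 0
p2 = XOR of data positions {3,6,7,10,11,14,15} = 0⊕1⊕0⊕0⊕1⊕1⊕0 = 1
p4 = XOR of data positions {5,6,7,12,13,14,15} = 1⊕1⊕0⊕1⊕1⊕1⊕0 = 1
p8 = XOR of data positions {9,10,11,12,13,14,15} = 1⊕0⊕1⊕1⊕1⊕1⊕0 = 1
Parity bits p1,p2,p4,p8 = 0111

0111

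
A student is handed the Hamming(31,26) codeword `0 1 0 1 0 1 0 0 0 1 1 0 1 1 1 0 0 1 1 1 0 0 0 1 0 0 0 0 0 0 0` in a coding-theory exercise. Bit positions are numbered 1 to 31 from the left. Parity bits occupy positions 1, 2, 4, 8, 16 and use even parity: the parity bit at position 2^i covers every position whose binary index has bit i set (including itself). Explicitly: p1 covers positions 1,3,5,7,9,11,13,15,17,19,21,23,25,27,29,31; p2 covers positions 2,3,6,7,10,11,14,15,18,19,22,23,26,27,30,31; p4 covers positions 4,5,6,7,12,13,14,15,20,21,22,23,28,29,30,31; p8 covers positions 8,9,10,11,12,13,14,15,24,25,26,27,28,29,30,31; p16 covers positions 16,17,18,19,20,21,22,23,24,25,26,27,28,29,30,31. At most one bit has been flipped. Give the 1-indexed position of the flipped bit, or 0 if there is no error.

0

s1: b1⊕b3⊕b5⊕b7⊕b9⊕b11⊕b13⊕b15⊕b17⊕b19⊕b21⊕b23⊕b25⊕b27⊕b29⊕b31 = 0⊕0⊕0⊕0⊕0⊕1⊕1⊕1⊕0⊕1⊕0⊕0⊕0⊕0⊕0⊕0 = 0
s2: b2⊕b3⊕b6⊕b7⊕b10⊕b11⊕b14⊕b15⊕b18⊕b19⊕b22⊕b23⊕b26⊕b27⊕b30⊕b31 = 1⊕0⊕1⊕0⊕1⊕1⊕1⊕1⊕1⊕1⊕0⊕0⊕0⊕0⊕0⊕0 = 0
s4: b4⊕b5⊕b6⊕b7⊕b12⊕b13⊕b14⊕b15⊕b20⊕b21⊕b22⊕b23⊕b28⊕b29⊕b30⊕b31 = 1⊕0⊕1⊕0⊕0⊕1⊕1⊕1⊕1⊕0⊕0⊕0⊕0⊕0⊕0⊕0 = 0
s8: b8⊕b9⊕b10⊕b11⊕b12⊕b13⊕b14⊕b15⊕b24⊕b25⊕b26⊕b27⊕b28⊕b29⊕b30⊕b31 = 0⊕0⊕1⊕1⊕0⊕1⊕1⊕1⊕1⊕0⊕0⊕0⊕0⊕0⊕0⊕0 = 0
s16: b16⊕b17⊕b18⊕b19⊕b20⊕b21⊕b22⊕b23⊕b24⊕b25⊕b26⊕b27⊕b28⊕b29⊕b30⊕b31 = 0⊕0⊕1⊕1⊕1⊕0⊕0⊕0⊕1⊕0⊕0⊕0⊕0⊕0⊕0⊕0 = 0
Syndrome (s16...s1) = 00000 → position 0 (no error).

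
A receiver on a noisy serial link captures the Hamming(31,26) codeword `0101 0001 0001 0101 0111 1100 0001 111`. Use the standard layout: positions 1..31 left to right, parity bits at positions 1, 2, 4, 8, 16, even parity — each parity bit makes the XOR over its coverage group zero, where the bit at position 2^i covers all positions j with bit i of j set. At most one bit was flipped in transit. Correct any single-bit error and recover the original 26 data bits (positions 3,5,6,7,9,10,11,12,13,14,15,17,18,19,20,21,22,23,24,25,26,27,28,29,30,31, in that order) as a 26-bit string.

s1: b1⊕b3⊕b5⊕b7⊕b9⊕b11⊕b13⊕b15⊕b17⊕b19⊕b21⊕b23⊕b25⊕b27⊕b29⊕b31 = 0⊕0⊕0⊕0⊕0⊕0⊕0⊕0⊕0⊕1⊕1⊕0⊕0⊕0⊕1⊕1 = 0
s2: b2⊕b3⊕b6⊕b7⊕b10⊕b11⊕b14⊕b15⊕b18⊕b19⊕b22⊕b23⊕b26⊕b27⊕b30⊕b31 = 1⊕0⊕0⊕0⊕0⊕0⊕1⊕0⊕1⊕1⊕1⊕0⊕0⊕0⊕1⊕1 = 1
s4: b4⊕b5⊕b6⊕b7⊕b12⊕b13⊕b14⊕b15⊕b20⊕b21⊕b22⊕b23⊕b28⊕b29⊕b30⊕b31 = 1⊕0⊕0⊕0⊕1⊕0⊕1⊕0⊕1⊕1⊕1⊕0⊕1⊕1⊕1⊕1 = 0
s8: b8⊕b9⊕b10⊕b11⊕b12⊕b13⊕b14⊕b15⊕b24⊕b25⊕b26⊕b27⊕b28⊕b29⊕b30⊕b31 = 1⊕0⊕0⊕0⊕1⊕0⊕1⊕0⊕0⊕0⊕0⊕0⊕1⊕1⊕1⊕1 = 1
s16: b16⊕b17⊕b18⊕b19⊕b20⊕b21⊕b22⊕b23⊕b24⊕b25⊕b26⊕b27⊕b28⊕b29⊕b30⊕b31 = 1⊕0⊕1⊕1⊕1⊕1⊕1⊕0⊕0⊕0⊕0⊕0⊕1⊕1⊕1⊕1 = 0
Syndrome (s16...s1) = 01010 → position 10.
Flip bit 10: corrected codeword = 0101000101010101011111000001111
Data bits at positions 3,5,6,7,9,10,11,12,13,14,15,17,18,19,20,21,22,23,24,25,26,27,28,29,30,31: 00000101010011111000001111

00000101010011111000001111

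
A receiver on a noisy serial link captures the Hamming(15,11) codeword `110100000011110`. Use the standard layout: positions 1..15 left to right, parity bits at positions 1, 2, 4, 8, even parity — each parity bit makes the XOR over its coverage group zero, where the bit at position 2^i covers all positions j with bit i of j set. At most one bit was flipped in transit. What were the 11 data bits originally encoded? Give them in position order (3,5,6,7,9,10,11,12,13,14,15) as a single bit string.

10000011110

s1: b1⊕b3⊕b5⊕b7⊕b9⊕b11⊕b13⊕b15 = 1⊕0⊕0⊕0⊕0⊕1⊕1⊕0 = 1
s2: b2⊕b3⊕b6⊕b7⊕b10⊕b11⊕b14⊕b15 = 1⊕0⊕0⊕0⊕0⊕1⊕1⊕0 = 1
s4: b4⊕b5⊕b6⊕b7⊕b12⊕b13⊕b14⊕b15 = 1⊕0⊕0⊕0⊕1⊕1⊕1⊕0 = 0
s8: b8⊕b9⊕b10⊕b11⊕b12⊕b13⊕b14⊕b15 = 0⊕0⊕0⊕1⊕1⊕1⊕1⊕0 = 0
Syndrome (s8...s1) = 0011 → position 3.
Flip bit 3: corrected codeword = 111100000011110
Data bits at positions 3,5,6,7,9,10,11,12,13,14,15: 10000011110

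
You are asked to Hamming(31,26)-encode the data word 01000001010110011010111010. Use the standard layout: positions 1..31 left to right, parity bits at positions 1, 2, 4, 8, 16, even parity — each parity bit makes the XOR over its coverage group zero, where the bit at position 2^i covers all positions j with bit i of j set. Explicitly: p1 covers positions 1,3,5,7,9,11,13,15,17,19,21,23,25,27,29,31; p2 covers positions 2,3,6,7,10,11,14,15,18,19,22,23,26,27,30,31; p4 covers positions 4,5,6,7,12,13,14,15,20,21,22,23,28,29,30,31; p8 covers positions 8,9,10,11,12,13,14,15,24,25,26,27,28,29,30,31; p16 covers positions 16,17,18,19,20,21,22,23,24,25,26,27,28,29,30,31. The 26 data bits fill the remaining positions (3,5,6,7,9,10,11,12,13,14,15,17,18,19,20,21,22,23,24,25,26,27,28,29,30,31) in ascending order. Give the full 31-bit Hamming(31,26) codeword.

Place data bits at non-power-of-two positions: b3=0, b5=1, b6=0, b7=0, b9=0, b10=0, b11=0, b12=1, b13=0, b14=1, b15=0, b17=1, b18=1, b19=0, b20=0, b21=1, b22=1, b23=0, b24=1, b25=0, b26=1, b27=1, b28=1, b29=0, b30=1, b31=0.
p1 = XOR of data positions {3,5,7,9,11,13,15,17,19,21,23,25,27,29,31} = 0⊕1⊕0⊕0⊕0⊕0⊕0⊕1⊕0⊕1⊕0⊕0⊕1⊕0⊕0 = 0
p2 = XOR of data positions {3,6,7,10,11,14,15,18,19,22,23,26,27,30,31} = 0⊕0⊕0⊕0⊕0⊕1⊕0⊕1⊕0⊕1⊕0⊕1⊕1⊕1⊕0 = 0
p4 = XOR of data positions {5,6,7,12,13,14,15,20,21,22,23,28,29,30,31} = 1⊕0⊕0⊕1⊕0⊕1⊕0⊕0⊕1⊕1⊕0⊕1⊕0⊕1⊕0 = 1
p8 = XOR of data positions {9,10,11,12,13,14,15,24,25,26,27,28,29,30,31} = 0⊕0⊕0⊕1⊕0⊕1⊕0⊕1⊕0⊕1⊕1⊕1⊕0⊕1⊕0 = 1
p16 = XOR of data positions {17,18,19,20,21,22,23,24,25,26,27,28,29,30,31} = 1⊕1⊕0⊕0⊕1⊕1⊕0⊕1⊕0⊕1⊕1⊕1⊕0⊕1⊕0 = 1
Codeword b1..b31 = 0001100100010101110011010111010

0001100100010101110011010111010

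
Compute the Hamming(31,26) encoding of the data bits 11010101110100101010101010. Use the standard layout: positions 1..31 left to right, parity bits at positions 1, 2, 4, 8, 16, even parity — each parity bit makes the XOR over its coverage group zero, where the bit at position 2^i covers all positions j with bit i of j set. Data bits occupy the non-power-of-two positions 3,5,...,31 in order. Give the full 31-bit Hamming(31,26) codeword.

1111101001011101100101010101010

Place data bits at non-power-of-two positions: b3=1, b5=1, b6=0, b7=1, b9=0, b10=1, b11=0, b12=1, b13=1, b14=1, b15=0, b17=1, b18=0, b19=0, b20=1, b21=0, b22=1, b23=0, b24=1, b25=0, b26=1, b27=0, b28=1, b29=0, b30=1, b31=0.
p1 = XOR of data positions {3,5,7,9,11,13,15,17,19,21,23,25,27,29,31} = 1⊕1⊕1⊕0⊕0⊕1⊕0⊕1⊕0⊕0⊕0⊕0⊕0⊕0⊕0 = 1
p2 = XOR of data positions {3,6,7,10,11,14,15,18,19,22,23,26,27,30,31} = 1⊕0⊕1⊕1⊕0⊕1⊕0⊕0⊕0⊕1⊕0⊕1⊕0⊕1⊕0 = 1
p4 = XOR of data positions {5,6,7,12,13,14,15,20,21,22,23,28,29,30,31} = 1⊕0⊕1⊕1⊕1⊕1⊕0⊕1⊕0⊕1⊕0⊕1⊕0⊕1⊕0 = 1
p8 = XOR of data positions {9,10,11,12,13,14,15,24,25,26,27,28,29,30,31} = 0⊕1⊕0⊕1⊕1⊕1⊕0⊕1⊕0⊕1⊕0⊕1⊕0⊕1⊕0 = 0
p16 = XOR of data positions {17,18,19,20,21,22,23,24,25,26,27,28,29,30,31} = 1⊕0⊕0⊕1⊕0⊕1⊕0⊕1⊕0⊕1⊕0⊕1⊕0⊕1⊕0 = 1
Codeword b1..b31 = 1111101001011101100101010101010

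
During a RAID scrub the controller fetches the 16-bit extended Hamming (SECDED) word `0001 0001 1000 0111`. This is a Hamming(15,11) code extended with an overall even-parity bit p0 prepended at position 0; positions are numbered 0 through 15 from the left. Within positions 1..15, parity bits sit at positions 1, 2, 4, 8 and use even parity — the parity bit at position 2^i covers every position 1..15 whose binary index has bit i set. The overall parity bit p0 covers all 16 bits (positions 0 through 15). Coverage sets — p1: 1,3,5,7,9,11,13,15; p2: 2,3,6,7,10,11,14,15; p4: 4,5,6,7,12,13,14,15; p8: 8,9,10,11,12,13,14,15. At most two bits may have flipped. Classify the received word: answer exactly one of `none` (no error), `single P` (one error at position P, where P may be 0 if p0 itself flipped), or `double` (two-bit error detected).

none

s1: b1⊕b3⊕b5⊕b7⊕b9⊕b11⊕b13⊕b15 = 0⊕1⊕0⊕1⊕0⊕0⊕1⊕1 = 0
s2: b2⊕b3⊕b6⊕b7⊕b10⊕b11⊕b14⊕b15 = 0⊕1⊕0⊕1⊕0⊕0⊕1⊕1 = 0
s4: b4⊕b5⊕b6⊕b7⊕b12⊕b13⊕b14⊕b15 = 0⊕0⊕0⊕1⊕0⊕1⊕1⊕1 = 0
s8: b8⊕b9⊕b10⊕b11⊕b12⊕b13⊕b14⊕b15 = 1⊕0⊕0⊕0⊕0⊕1⊕1⊕1 = 0
Syndrome (s8...s1) = 0000 → position 0 (no error).
Overall parity (XOR of all 16 bits, including p0): 0⊕0⊕0⊕1⊕0⊕0⊕0⊕1⊕1⊕0⊕0⊕0⊕0⊕1⊕1⊕1 = 0
Overall=0, syndrome position=0 → no error.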